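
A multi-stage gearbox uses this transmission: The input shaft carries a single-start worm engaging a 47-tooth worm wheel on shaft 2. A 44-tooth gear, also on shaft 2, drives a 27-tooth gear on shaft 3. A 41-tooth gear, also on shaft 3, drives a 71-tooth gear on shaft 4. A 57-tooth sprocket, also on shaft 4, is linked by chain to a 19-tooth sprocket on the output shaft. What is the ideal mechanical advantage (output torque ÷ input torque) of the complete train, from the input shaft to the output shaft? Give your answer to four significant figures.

Each stage contributes driven/driver: worm 47/1 = 47, gear mesh 27/44 = 0.61364, gear mesh 71/41 = 1.7317, chain 19/57 = 0.33333.
Overall: 47 × 0.61364 × 1.7317 × 0.33333 = 16.648.

16.65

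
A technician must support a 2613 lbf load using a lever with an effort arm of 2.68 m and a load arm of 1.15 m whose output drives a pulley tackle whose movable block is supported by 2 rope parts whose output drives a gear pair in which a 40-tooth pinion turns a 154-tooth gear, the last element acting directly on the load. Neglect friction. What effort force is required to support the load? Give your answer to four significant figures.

Lever MA = effort arm / load arm = 2.68/1.15 = 2.3304.
Block-and-tackle MA = number of supporting rope parts = 2.
Gear pair MA = 154/40 = 3.85.
Combined ideal MA = 2.3304 × 2 × 3.85 = 17.944.
Effort = load / MA = 2613 / 17.944 = 145.62 lbf.

145.6 lbf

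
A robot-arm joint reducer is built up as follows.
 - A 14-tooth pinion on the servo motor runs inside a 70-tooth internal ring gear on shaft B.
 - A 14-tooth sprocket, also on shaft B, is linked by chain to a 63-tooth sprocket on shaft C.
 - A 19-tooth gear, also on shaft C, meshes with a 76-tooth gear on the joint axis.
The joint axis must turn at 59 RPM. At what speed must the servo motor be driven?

5310 RPM

Overall ratio R = 5 × 4.5 × 4 = 90.
Required input speed = output speed × R = 59 × 90 = 5310 RPM.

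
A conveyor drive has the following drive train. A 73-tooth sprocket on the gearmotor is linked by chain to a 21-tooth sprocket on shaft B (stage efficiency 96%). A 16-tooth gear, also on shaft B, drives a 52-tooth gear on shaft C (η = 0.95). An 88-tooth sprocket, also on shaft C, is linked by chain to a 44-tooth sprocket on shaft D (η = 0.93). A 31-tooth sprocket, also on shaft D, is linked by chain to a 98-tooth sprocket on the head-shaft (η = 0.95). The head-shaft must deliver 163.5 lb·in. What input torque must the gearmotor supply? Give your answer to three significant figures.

Overall ratio R = 0.28767 × 3.25 × 0.5 × 3.1613 = 1.4778; overall efficiency η = 0.96 × 0.95 × 0.93 × 0.95 = 0.8058.
Input torque = output torque / (R × η) = 163.5 / (1.4778 × 0.8058) = 137.31 lb·in.

137 lb·in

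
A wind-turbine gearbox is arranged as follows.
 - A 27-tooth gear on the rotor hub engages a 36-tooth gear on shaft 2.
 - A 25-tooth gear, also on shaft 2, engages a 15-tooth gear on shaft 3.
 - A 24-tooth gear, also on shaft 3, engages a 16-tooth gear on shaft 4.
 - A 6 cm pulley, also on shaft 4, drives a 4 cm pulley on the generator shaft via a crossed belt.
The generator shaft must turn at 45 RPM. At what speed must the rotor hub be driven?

Overall ratio R = 1.3333 × 0.6 × 0.66667 × 0.66667 = 0.35556.
Required input speed = output speed × R = 45 × 0.35556 = 16 RPM.

16 RPM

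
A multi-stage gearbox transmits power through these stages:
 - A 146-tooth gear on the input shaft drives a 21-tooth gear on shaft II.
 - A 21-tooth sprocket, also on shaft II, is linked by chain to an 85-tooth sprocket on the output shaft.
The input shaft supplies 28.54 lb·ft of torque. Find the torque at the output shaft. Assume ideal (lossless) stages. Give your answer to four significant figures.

Gear mesh: ratio = 21/146 = 0.14384; torque at shaft II = 28.54 × 0.14384 = 4.1051 lb·ft.
Chain: ratio = 85/21 = 4.0476; torque at the output shaft = 4.1051 × 4.0476 = 16.616 lb·ft.

16.62 lb·ft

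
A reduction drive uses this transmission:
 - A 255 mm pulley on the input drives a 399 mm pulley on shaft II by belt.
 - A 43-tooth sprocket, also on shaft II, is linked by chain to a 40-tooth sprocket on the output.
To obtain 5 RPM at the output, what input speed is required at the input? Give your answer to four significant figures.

Overall ratio R = 1.5647 × 0.93023 = 1.4555.
Required input speed = output speed × R = 5 × 1.4555 = 7.2777 RPM.

7.278 RPM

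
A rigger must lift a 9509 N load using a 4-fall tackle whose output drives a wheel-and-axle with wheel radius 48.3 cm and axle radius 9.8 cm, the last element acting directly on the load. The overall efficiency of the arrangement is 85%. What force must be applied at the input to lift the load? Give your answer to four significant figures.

Block-and-tackle MA = number of supporting rope parts = 4.
Wheel-and-axle MA = R/r = 48.3/9.8 = 4.9286.
Combined ideal MA = 4 × 4.9286 = 19.714.
Actual MA = 19.714 × 0.85 = 16.757.
Effort = load / actual MA = 9509 / 16.757 = 567.46 N.

567.5 N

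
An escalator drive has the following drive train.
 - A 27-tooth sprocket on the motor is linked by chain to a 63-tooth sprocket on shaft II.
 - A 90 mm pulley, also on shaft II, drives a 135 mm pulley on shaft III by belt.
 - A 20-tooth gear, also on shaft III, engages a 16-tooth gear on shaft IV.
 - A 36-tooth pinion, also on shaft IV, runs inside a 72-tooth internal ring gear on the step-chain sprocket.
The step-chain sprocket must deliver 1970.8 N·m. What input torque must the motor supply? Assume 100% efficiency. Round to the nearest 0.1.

Overall ratio R = 2.3333 × 1.5 × 0.8 × 2 = 5.6.
Input torque = output torque / R = 1970.8 / 5.6 = 351.93 N·m.

351.9 N·m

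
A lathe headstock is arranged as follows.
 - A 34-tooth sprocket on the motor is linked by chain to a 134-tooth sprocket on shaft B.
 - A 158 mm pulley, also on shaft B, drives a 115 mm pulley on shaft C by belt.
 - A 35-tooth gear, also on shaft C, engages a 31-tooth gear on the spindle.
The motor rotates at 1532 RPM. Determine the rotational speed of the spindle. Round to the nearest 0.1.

Chain: ratio = 134/34 = 3.9412, so shaft B turns at 1532 / 3.9412 = 388.72 RPM.
Belt: ratio = 115/158 = 0.72785, so shaft C turns at 388.72 / 0.72785 = 534.06 RPM.
Gear mesh: ratio = 31/35 = 0.88571, so the spindle turns at 534.06 / 0.88571 = 602.97 RPM.

603.0 RPM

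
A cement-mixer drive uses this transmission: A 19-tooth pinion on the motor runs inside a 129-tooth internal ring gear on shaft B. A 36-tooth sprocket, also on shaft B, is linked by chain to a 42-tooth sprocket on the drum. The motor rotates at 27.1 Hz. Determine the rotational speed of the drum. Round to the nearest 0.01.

the motor → shaft B (internal gear, 129/19): 27.1 ÷ 6.7895 = 3.9915 Hz
shaft B → the drum (chain, 42/36): 3.9915 ÷ 1.1667 = 3.4213 Hz

3.42 Hz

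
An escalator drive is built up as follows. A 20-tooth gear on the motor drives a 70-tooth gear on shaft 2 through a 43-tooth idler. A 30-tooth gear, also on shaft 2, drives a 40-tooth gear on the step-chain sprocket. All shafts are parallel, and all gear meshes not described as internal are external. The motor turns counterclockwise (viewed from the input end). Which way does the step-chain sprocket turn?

clockwise

the motor → shaft 2: driver → idler → driven is 2 external meshes, 2 reversals → CCW.
shaft 2 → the step-chain sprocket: external mesh, 1 reversal → CW.
3 reversals in total — an odd number — so the step-chain sprocket turns opposite to the motor.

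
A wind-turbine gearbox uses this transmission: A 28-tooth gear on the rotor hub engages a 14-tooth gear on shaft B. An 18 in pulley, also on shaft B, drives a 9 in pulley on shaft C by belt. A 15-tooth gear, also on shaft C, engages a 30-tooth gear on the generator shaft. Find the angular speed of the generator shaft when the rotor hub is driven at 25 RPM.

gear mesh 14/28 = 0.5 → 25/0.5 = 50 RPM
belt 9/18 = 0.5 → 50/0.5 = 100 RPM
gear mesh 30/15 = 2 → 100/2 = 50 RPM

50 RPM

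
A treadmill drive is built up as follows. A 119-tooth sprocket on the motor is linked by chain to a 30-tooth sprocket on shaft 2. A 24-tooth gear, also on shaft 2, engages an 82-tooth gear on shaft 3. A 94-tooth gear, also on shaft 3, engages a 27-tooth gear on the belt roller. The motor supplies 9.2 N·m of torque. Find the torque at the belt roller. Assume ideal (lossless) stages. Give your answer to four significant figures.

After the chain (30/119): 9.2 × 0.2521 = 2.3193 N·m
After the gear mesh (82/24): 2.3193 × 3.4167 = 7.9244 N·m
After the gear mesh (27/94): 7.9244 × 0.28723 = 2.2761 N·m

2.276 N·m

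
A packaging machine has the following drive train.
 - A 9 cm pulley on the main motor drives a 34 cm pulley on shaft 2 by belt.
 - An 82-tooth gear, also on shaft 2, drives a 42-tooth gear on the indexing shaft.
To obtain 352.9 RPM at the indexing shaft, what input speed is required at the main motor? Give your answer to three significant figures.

Overall ratio R = 3.7778 × 0.5122 = 1.935.
Required input speed = output speed × R = 352.9 × 1.935 = 682.85 RPM.

683 RPM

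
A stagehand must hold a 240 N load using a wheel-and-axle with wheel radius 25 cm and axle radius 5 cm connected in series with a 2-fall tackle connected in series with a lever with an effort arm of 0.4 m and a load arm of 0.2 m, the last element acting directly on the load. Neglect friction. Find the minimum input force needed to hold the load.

Wheel-and-axle MA = R/r = 25/5 = 5.
Block-and-tackle MA = number of supporting rope parts = 2.
Lever MA = effort arm / load arm = 0.4/0.2 = 2.
Combined ideal MA = 5 × 2 × 2 = 20.
Effort = load / MA = 240 / 20 = 12 N.

12 N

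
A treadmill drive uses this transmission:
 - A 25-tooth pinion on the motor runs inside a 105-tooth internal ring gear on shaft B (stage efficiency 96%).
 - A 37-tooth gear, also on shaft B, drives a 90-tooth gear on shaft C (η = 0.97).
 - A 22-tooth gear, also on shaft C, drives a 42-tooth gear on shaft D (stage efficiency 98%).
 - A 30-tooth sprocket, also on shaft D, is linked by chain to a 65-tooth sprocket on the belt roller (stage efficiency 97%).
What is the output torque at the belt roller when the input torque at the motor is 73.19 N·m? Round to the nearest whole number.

Internal gear: ratio = 105/25 = 4.2; torque at shaft B = 73.19 × 4.2 × 0.96 = 295.1 N·m.
Gear mesh: ratio = 90/37 = 2.4324; torque at shaft C = 295.1 × 2.4324 × 0.97 = 696.28 N·m.
Gear mesh: ratio = 42/22 = 1.9091; torque at shaft D = 696.28 × 1.9091 × 0.98 = 1302.7 N·m.
Chain: ratio = 65/30 = 2.1667; torque at the belt roller = 1302.7 × 2.1667 × 0.97 = 2737.8 N·m.

2738 N·m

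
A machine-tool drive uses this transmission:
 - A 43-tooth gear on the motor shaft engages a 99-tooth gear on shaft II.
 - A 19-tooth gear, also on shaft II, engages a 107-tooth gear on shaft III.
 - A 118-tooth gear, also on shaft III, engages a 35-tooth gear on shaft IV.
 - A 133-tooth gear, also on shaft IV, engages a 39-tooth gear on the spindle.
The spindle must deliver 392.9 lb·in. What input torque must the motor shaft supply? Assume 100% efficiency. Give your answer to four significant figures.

348.4 lb·in

Overall ratio R = 2.3023 × 5.6316 × 0.29661 × 0.29323 = 1.1277.
Input torque = output torque / R = 392.9 / 1.1277 = 348.41 lb·in.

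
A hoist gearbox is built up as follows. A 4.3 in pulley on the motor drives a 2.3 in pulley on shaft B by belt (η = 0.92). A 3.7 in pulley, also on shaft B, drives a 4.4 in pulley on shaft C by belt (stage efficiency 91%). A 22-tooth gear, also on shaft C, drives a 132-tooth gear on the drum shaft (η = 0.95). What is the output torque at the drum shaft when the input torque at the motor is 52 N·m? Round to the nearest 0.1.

belt 2.3/4.3 = 0.53488 → τ = 52·0.53488·0.92 = 25.589 N·m
belt 4.4/3.7 = 1.1892 → τ = 25.589·1.1892·0.91 = 27.691 N·m
gear mesh 132/22 = 6 → τ = 27.691·6·0.95 = 157.84 N·m

157.8 N·m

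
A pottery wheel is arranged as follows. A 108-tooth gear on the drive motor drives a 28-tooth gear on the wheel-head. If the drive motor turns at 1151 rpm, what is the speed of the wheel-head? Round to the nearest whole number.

4440 rpm

Gear mesh: ratio = 28/108 = 0.25926, so the wheel-head turns at 1151 / 0.25926 = 4439.6 rpm.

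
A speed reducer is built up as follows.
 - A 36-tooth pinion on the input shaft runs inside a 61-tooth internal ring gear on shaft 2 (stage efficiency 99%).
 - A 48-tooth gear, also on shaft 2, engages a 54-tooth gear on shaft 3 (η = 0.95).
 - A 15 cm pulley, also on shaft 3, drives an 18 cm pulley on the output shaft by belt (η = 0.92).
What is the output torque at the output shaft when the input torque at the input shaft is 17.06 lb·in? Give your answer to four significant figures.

33.77 lb·in

Internal gear: ratio = 61/36 = 1.6944; torque at shaft 2 = 17.06 × 1.6944 × 0.99 = 28.618 lb·in.
Gear mesh: ratio = 54/48 = 1.125; torque at shaft 3 = 28.618 × 1.125 × 0.95 = 30.586 lb·in.
Belt: ratio = 18/15 = 1.2; torque at the output shaft = 30.586 × 1.2 × 0.92 = 33.767 lb·in.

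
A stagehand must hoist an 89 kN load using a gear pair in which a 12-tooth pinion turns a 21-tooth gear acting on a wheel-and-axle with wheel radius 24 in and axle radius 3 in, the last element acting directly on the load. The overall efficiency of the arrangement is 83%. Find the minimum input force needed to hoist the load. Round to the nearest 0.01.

7.66 kN

Gear pair MA = 21/12 = 1.75.
Wheel-and-axle MA = R/r = 24/3 = 8.
Combined ideal MA = 1.75 × 8 = 14.
Actual MA = 14 × 0.83 = 11.62.
Effort = load / actual MA = 89 / 11.62 = 7.6592 kN.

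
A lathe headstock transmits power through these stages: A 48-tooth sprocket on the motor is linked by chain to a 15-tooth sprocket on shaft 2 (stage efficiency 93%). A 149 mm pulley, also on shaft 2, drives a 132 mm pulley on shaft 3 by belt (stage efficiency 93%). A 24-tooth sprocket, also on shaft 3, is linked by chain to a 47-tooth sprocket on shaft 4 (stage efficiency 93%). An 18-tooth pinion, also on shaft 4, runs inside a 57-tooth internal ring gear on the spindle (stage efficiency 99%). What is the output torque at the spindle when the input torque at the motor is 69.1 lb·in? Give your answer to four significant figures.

94.47 lb·in

Chain: ratio = 15/48 = 0.3125; torque at shaft 2 = 69.1 × 0.3125 × 0.93 = 20.082 lb·in.
Belt: ratio = 132/149 = 0.88591; torque at shaft 3 = 20.082 × 0.88591 × 0.93 = 16.546 lb·in.
Chain: ratio = 47/24 = 1.9583; torque at shaft 4 = 16.546 × 1.9583 × 0.93 = 30.134 lb·in.
Internal gear: ratio = 57/18 = 3.1667; torque at the spindle = 30.134 × 3.1667 × 0.99 = 94.469 lb·in.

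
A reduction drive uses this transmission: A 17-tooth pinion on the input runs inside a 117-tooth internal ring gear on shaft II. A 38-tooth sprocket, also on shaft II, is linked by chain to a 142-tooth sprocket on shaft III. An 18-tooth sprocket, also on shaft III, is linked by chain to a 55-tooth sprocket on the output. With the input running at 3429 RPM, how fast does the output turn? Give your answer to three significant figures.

43.6 RPM

Internal gear: ratio = 117/17 = 6.8824, so shaft II turns at 3429 / 6.8824 = 498.23 RPM.
Chain: ratio = 142/38 = 3.7368, so shaft III turns at 498.23 / 3.7368 = 133.33 RPM.
Chain: ratio = 55/18 = 3.0556, so the output turns at 133.33 / 3.0556 = 43.635 RPM.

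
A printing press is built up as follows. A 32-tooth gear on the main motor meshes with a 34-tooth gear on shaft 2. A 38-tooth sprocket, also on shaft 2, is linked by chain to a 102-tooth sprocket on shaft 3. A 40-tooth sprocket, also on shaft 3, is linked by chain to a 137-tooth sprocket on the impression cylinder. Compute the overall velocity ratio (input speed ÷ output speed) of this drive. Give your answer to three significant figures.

9.77

Each stage contributes driven/driver: gear mesh 34/32 = 1.0625, chain 102/38 = 2.6842, chain 137/40 = 3.425.
Overall: 1.0625 × 2.6842 × 3.425 = 9.768.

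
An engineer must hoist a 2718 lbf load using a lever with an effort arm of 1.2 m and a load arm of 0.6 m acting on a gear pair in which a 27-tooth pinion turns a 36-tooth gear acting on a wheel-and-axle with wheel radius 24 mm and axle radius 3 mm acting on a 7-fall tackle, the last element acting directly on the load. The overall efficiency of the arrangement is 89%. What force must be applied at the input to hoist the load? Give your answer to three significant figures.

Lever MA = effort arm / load arm = 1.2/0.6 = 2.
Gear pair MA = 36/27 = 1.3333.
Wheel-and-axle MA = R/r = 24/3 = 8.
Block-and-tackle MA = number of supporting rope parts = 7.
Combined ideal MA = 2 × 1.3333 × 8 × 7 = 149.33.
Actual MA = 149.33 × 0.89 = 132.91.
Effort = load / actual MA = 2718 / 132.91 = 20.45 lbf.

20.5 lbf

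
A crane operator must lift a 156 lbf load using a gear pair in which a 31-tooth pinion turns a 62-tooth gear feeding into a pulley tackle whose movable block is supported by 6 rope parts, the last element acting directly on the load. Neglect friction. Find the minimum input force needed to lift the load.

Gear pair MA = 62/31 = 2.
Block-and-tackle MA = number of supporting rope parts = 6.
Combined ideal MA = 2 × 6 = 12.
Effort = load / MA = 156 / 12 = 13 lbf.

13 lbf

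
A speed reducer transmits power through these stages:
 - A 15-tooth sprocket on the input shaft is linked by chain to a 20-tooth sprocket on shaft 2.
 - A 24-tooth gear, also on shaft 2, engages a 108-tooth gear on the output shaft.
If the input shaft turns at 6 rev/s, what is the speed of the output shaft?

the input shaft → shaft 2 (chain, 20/15): 6 ÷ 1.3333 = 4.5 rev/s
shaft 2 → the output shaft (gear mesh, 108/24): 4.5 ÷ 4.5 = 1 rev/s

1 rev/s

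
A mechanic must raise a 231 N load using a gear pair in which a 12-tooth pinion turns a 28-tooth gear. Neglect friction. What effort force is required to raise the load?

Gear pair MA = 28/12 = 2.3333.
Effort = load / MA = 231 / 2.3333 = 99 N.

99 N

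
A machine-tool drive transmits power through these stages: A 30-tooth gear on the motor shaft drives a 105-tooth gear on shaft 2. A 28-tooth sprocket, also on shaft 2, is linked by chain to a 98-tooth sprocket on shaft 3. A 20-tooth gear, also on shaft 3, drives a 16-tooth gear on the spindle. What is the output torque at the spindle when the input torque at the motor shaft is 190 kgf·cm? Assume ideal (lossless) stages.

1862 kgf·cm

gear mesh 105/30 = 3.5 → τ = 190·3.5 = 665 kgf·cm
chain 98/28 = 3.5 → τ = 665·3.5 = 2327.5 kgf·cm
gear mesh 16/20 = 0.8 → τ = 2327.5·0.8 = 1862 kgf·cm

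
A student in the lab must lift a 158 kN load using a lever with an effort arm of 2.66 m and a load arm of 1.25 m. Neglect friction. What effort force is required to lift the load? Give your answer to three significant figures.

Lever MA = effort arm / load arm = 2.66/1.25 = 2.128.
Effort = load / MA = 158 / 2.128 = 74.248 kN.

74.2 kN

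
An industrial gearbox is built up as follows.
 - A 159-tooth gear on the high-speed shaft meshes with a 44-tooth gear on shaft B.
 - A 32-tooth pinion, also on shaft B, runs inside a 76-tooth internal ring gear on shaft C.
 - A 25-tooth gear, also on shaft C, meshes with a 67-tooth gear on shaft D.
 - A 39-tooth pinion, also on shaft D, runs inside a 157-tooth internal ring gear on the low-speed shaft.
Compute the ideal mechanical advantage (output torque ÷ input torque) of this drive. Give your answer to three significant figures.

Each stage contributes driven/driver: gear mesh 44/159 = 0.27673, internal gear 76/32 = 2.375, gear mesh 67/25 = 2.68, internal gear 157/39 = 4.0256.
Overall: 0.27673 × 2.375 × 2.68 × 4.0256 = 7.0907.

7.09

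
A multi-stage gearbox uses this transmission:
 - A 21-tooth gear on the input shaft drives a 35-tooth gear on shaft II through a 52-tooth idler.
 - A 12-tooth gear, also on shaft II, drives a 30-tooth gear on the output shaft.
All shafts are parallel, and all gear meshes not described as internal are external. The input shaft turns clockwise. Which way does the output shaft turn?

the input shaft → shaft II: driver → idler → driven is 2 external meshes, 2 reversals → CW.
shaft II → the output shaft: external mesh, 1 reversal → CCW.
3 reversals in total — an odd number — so the output shaft turns opposite to the input shaft.

counterclockwise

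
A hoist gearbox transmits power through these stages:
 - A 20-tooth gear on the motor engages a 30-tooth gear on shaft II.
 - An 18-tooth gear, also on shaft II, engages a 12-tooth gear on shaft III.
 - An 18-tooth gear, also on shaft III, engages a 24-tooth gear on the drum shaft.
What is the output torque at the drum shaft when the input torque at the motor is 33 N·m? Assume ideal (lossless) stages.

44 N·m

After the gear mesh (30/20): 33 × 1.5 = 49.5 N·m
After the gear mesh (12/18): 49.5 × 0.66667 = 33 N·m
After the gear mesh (24/18): 33 × 1.3333 = 44 N·m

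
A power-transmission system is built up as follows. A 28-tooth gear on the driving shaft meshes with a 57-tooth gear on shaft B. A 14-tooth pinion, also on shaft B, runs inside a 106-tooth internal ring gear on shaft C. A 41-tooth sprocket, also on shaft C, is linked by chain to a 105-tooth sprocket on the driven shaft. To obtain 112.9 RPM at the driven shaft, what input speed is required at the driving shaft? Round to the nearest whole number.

Overall ratio R = 2.0357 × 7.5714 × 2.561 = 39.473.
Required input speed = output speed × R = 112.9 × 39.473 = 4456.5 RPM.

4457 RPM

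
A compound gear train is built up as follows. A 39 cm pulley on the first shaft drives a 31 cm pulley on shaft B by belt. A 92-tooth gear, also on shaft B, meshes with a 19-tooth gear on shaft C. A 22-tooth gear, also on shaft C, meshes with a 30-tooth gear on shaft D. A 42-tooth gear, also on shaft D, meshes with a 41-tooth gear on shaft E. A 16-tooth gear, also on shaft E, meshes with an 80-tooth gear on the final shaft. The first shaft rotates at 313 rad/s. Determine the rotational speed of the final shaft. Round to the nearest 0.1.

the first shaft → shaft B (belt, 31/39): 313 ÷ 0.79487 = 393.77 rad/s
shaft B → shaft C (gear mesh, 19/92): 393.77 ÷ 0.20652 = 1906.7 rad/s
shaft C → shaft D (gear mesh, 30/22): 1906.7 ÷ 1.3636 = 1398.2 rad/s
shaft D → shaft E (gear mesh, 41/42): 1398.2 ÷ 0.97619 = 1432.3 rad/s
shaft E → the final shaft (gear mesh, 80/16): 1432.3 ÷ 5 = 286.47 rad/s

286.5 rad/s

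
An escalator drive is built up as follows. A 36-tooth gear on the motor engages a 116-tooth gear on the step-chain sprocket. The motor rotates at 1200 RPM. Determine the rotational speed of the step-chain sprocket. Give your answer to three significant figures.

372 RPM

gear mesh 116/36 = 3.2222 → 1200/3.2222 = 372.41 RPM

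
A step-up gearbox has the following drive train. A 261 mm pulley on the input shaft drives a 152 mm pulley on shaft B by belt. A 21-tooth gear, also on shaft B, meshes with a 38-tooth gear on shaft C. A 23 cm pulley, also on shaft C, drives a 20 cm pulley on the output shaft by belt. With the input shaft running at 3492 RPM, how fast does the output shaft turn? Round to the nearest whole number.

3811 RPM

belt 152/261 = 0.58238 → 3492/0.58238 = 5996.1 RPM
gear mesh 38/21 = 1.8095 → 5996.1/1.8095 = 3313.7 RPM
belt 20/23 = 0.86957 → 3313.7/0.86957 = 3810.7 RPM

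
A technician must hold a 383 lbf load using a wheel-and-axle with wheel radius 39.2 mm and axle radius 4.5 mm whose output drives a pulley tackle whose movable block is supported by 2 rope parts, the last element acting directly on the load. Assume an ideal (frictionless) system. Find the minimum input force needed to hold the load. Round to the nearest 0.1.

22.0 lbf

Wheel-and-axle MA = R/r = 39.2/4.5 = 8.7111.
Block-and-tackle MA = number of supporting rope parts = 2.
Combined ideal MA = 8.7111 × 2 = 17.422.
Effort = load / MA = 383 / 17.422 = 21.983 lbf.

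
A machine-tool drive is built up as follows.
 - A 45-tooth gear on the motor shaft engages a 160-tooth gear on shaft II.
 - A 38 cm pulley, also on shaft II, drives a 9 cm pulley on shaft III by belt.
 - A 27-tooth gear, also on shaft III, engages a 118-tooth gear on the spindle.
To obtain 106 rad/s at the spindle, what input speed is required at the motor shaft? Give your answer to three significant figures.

390 rad/s

Overall ratio R = 3.5556 × 0.23684 × 4.3704 = 3.6803.
Required input speed = output speed × R = 106 × 3.6803 = 390.11 rad/s.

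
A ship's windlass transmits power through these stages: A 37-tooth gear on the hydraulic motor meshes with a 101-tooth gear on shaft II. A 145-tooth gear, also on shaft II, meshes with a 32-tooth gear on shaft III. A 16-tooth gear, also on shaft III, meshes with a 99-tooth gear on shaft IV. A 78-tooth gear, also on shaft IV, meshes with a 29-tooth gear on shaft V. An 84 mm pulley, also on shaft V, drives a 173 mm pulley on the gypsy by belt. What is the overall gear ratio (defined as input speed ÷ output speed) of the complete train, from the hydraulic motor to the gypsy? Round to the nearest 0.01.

Each stage contributes driven/driver: gear mesh 101/37 = 2.7297, gear mesh 32/145 = 0.22069, gear mesh 99/16 = 6.1875, gear mesh 29/78 = 0.37179, belt 173/84 = 2.0595.
Overall: 2.7297 × 0.22069 × 6.1875 × 0.37179 × 2.0595 = 2.8542.

2.85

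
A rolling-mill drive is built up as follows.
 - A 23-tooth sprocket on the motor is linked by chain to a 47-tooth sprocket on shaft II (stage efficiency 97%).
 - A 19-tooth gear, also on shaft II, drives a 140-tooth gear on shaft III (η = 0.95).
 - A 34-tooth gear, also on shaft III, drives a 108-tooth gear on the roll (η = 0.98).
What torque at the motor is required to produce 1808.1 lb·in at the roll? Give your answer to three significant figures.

Overall ratio R = 2.0435 × 7.3684 × 3.1765 = 47.829; overall efficiency η = 0.97 × 0.95 × 0.98 = 0.9031.
Input torque = output torque / (R × η) = 1808.1 / (47.829 × 0.9031) = 41.861 lb·in.

41.9 lb·in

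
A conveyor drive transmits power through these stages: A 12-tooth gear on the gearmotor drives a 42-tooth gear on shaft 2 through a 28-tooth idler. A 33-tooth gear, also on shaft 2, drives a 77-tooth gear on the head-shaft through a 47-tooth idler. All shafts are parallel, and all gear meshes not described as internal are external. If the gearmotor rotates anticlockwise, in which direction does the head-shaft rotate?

the gearmotor → shaft 2: driver → idler → driven is 2 external meshes, 2 reversals → CCW.
shaft 2 → the head-shaft: driver → idler → driven is 2 external meshes, 2 reversals → CCW.
4 reversals in total — an even number — so the head-shaft turns the same way as the gearmotor.

anticlockwise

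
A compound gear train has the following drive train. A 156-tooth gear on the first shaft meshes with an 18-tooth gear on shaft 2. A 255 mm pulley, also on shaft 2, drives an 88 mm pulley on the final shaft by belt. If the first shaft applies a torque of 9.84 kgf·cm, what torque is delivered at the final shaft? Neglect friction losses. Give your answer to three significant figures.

Gear mesh: ratio = 18/156 = 0.11538; torque at shaft 2 = 9.84 × 0.11538 = 1.1354 kgf·cm.
Belt: ratio = 88/255 = 0.3451; torque at the final shaft = 1.1354 × 0.3451 = 0.39182 kgf·cm.

0.392 kgf·cm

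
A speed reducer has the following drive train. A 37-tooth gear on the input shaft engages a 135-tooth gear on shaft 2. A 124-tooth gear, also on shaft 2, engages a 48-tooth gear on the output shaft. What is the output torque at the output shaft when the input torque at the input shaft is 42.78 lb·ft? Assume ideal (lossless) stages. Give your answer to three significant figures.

After the gear mesh (135/37): 42.78 × 3.6486 = 156.09 lb·ft
After the gear mesh (48/124): 156.09 × 0.3871 = 60.422 lb·ft

60.4 lb·ft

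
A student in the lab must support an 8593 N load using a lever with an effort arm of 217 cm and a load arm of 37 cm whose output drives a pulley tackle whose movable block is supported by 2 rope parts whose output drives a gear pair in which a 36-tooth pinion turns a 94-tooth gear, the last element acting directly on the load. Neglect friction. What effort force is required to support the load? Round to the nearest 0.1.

Lever MA = effort arm / load arm = 217/37 = 5.8649.
Block-and-tackle MA = number of supporting rope parts = 2.
Gear pair MA = 94/36 = 2.6111.
Combined ideal MA = 5.8649 × 2 × 2.6111 = 30.628.
Effort = load / MA = 8593 / 30.628 = 280.56 N.

280.6 N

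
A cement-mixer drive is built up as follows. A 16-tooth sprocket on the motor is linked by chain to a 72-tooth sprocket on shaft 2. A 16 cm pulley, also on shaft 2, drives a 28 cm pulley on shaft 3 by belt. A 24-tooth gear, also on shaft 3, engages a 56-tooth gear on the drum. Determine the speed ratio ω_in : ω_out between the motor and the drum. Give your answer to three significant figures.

Each stage contributes driven/driver: chain 72/16 = 4.5, belt 28/16 = 1.75, gear mesh 56/24 = 2.3333.
Overall: 4.5 × 1.75 × 2.3333 = 18.375.

18.4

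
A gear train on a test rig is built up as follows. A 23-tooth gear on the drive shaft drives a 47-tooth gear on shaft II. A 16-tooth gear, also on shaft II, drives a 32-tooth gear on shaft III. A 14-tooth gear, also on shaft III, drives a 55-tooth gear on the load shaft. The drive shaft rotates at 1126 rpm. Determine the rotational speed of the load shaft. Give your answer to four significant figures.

gear mesh 47/23 = 2.0435 → 1126/2.0435 = 551.02 rpm
gear mesh 32/16 = 2 → 551.02/2 = 275.51 rpm
gear mesh 55/14 = 3.9286 → 275.51/3.9286 = 70.13 rpm

70.13 rpm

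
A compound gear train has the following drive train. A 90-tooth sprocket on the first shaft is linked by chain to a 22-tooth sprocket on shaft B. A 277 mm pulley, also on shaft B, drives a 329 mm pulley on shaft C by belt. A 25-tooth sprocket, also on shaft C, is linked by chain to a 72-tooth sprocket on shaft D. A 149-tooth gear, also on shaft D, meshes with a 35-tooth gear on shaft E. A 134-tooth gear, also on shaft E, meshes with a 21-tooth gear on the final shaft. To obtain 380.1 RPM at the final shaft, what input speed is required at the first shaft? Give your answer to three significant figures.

11.7 RPM

Overall ratio R = 0.24444 × 1.1877 × 2.88 × 0.2349 × 0.15672 = 0.030781.
Required input speed = output speed × R = 380.1 × 0.030781 = 11.7 RPM.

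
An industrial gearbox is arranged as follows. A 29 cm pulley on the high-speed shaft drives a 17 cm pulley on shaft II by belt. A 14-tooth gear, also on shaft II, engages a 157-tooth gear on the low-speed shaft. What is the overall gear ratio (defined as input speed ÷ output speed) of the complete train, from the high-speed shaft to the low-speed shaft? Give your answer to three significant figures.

Each stage contributes driven/driver: belt 17/29 = 0.58621, gear mesh 157/14 = 11.214.
Overall: 0.58621 × 11.214 = 6.5739.

6.57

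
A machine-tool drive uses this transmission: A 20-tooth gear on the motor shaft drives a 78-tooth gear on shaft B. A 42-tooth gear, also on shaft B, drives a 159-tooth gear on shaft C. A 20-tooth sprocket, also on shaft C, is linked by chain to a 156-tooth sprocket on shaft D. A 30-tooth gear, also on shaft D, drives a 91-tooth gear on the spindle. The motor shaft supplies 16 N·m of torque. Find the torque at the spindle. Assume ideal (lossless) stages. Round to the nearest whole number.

Gear mesh: ratio = 78/20 = 3.9; torque at shaft B = 16 × 3.9 = 62.4 N·m.
Gear mesh: ratio = 159/42 = 3.7857; torque at shaft C = 62.4 × 3.7857 = 236.23 N·m.
Chain: ratio = 156/20 = 7.8; torque at shaft D = 236.23 × 7.8 = 1842.6 N·m.
Gear mesh: ratio = 91/30 = 3.0333; torque at the spindle = 1842.6 × 3.0333 = 5589.2 N·m.

5589 N·m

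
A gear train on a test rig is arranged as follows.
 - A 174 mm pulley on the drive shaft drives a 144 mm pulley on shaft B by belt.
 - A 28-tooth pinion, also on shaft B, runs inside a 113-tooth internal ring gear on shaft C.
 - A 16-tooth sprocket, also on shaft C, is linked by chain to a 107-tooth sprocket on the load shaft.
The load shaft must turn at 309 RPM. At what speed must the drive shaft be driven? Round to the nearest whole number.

6902 RPM

Overall ratio R = 0.82759 × 4.0357 × 6.6875 = 22.336.
Required input speed = output speed × R = 309 × 22.336 = 6901.7 RPM.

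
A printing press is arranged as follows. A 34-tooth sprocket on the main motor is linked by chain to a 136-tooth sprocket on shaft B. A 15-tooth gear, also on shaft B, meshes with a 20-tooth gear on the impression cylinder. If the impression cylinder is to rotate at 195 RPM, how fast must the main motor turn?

1040 RPM

Overall ratio R = 4 × 1.3333 = 5.3333.
Required input speed = output speed × R = 195 × 5.3333 = 1040 RPM.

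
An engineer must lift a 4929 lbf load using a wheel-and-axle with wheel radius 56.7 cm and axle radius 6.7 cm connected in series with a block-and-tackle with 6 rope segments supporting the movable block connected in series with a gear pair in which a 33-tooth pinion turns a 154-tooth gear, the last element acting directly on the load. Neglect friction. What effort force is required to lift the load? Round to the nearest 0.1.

Wheel-and-axle MA = R/r = 56.7/6.7 = 8.4627.
Block-and-tackle MA = number of supporting rope parts = 6.
Gear pair MA = 154/33 = 4.6667.
Combined ideal MA = 8.4627 × 6 × 4.6667 = 236.96.
Effort = load / MA = 4929 / 236.96 = 20.801 lbf.

20.8 lbf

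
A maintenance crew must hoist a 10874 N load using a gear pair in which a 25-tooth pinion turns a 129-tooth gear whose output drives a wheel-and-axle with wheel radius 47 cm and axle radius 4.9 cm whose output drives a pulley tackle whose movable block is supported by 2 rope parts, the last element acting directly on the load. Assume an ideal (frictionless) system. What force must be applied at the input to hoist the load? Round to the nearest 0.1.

109.9 N

Gear pair MA = 129/25 = 5.16.
Wheel-and-axle MA = R/r = 47/4.9 = 9.5918.
Block-and-tackle MA = number of supporting rope parts = 2.
Combined ideal MA = 5.16 × 9.5918 × 2 = 98.988.
Effort = load / MA = 10874 / 98.988 = 109.85 N.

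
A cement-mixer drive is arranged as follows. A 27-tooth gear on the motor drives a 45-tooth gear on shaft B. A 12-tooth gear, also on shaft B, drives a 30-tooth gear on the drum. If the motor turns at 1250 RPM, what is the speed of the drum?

300 RPM

the motor → shaft B (gear mesh, 45/27): 1250 ÷ 1.6667 = 750 RPM
shaft B → the drum (gear mesh, 30/12): 750 ÷ 2.5 = 300 RPM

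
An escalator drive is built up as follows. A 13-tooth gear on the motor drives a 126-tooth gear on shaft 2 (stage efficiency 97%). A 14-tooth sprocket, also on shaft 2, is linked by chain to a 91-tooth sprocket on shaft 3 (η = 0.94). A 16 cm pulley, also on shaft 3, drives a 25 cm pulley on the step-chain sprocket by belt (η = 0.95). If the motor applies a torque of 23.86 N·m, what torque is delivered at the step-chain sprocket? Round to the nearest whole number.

gear mesh 126/13 = 9.6923 → τ = 23.86·9.6923·0.97 = 224.32 N·m
chain 91/14 = 6.5 → τ = 224.32·6.5·0.94 = 1370.6 N·m
belt 25/16 = 1.5625 → τ = 1370.6·1.5625·0.95 = 2034.5 N·m

2034 N·m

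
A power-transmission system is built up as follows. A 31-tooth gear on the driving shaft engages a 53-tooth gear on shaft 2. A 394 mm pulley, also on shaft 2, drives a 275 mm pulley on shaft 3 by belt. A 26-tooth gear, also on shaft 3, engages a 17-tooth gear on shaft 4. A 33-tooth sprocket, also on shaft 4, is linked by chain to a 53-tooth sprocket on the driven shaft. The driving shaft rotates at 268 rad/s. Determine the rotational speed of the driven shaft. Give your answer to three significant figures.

214 rad/s

Gear mesh: ratio = 53/31 = 1.7097, so shaft 2 turns at 268 / 1.7097 = 156.75 rad/s.
Belt: ratio = 275/394 = 0.69797, so shaft 3 turns at 156.75 / 0.69797 = 224.59 rad/s.
Gear mesh: ratio = 17/26 = 0.65385, so shaft 4 turns at 224.59 / 0.65385 = 343.49 rad/s.
Chain: ratio = 53/33 = 1.6061, so the driven shaft turns at 343.49 / 1.6061 = 213.87 rad/s.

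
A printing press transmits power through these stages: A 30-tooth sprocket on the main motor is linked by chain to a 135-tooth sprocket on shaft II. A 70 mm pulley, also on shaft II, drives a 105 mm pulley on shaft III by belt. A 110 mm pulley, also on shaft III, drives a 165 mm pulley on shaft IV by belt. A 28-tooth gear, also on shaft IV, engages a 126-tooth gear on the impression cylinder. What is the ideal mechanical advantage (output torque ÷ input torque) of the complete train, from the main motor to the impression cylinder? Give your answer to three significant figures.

Each stage contributes driven/driver: chain 135/30 = 4.5, belt 105/70 = 1.5, belt 165/110 = 1.5, gear mesh 126/28 = 4.5.
Overall: 4.5 × 1.5 × 1.5 × 4.5 = 45.562.

45.6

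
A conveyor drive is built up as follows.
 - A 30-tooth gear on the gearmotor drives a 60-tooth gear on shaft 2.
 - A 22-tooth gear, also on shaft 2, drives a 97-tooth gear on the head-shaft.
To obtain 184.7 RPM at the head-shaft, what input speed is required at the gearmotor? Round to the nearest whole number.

Overall ratio R = 2 × 4.4091 = 8.8182.
Required input speed = output speed × R = 184.7 × 8.8182 = 1628.7 RPM.

1629 RPM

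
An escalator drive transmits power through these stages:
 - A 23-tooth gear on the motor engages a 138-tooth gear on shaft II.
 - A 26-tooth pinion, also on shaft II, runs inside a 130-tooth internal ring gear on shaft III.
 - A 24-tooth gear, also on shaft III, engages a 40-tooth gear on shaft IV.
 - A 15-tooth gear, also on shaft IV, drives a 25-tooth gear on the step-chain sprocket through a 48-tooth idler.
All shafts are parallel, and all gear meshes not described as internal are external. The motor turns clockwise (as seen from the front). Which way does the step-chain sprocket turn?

clockwise

the motor → shaft II: external mesh, 1 reversal → CCW.
shaft II → shaft III: internal mesh, same direction → CCW.
shaft III → shaft IV: external mesh, 1 reversal → CW.
shaft IV → the step-chain sprocket: driver → idler → driven is 2 external meshes, 2 reversals → CW.
4 reversals in total — an even number — so the step-chain sprocket turns the same way as the motor.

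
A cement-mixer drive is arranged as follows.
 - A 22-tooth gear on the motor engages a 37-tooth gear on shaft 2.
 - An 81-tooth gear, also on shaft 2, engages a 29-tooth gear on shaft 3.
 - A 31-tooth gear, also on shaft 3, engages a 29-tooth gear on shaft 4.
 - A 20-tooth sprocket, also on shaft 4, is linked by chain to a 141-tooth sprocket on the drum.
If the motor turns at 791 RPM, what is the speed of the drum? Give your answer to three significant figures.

199 RPM

Gear mesh: ratio = 37/22 = 1.6818, so shaft 2 turns at 791 / 1.6818 = 470.32 RPM.
Gear mesh: ratio = 29/81 = 0.35802, so shaft 3 turns at 470.32 / 0.35802 = 1313.7 RPM.
Gear mesh: ratio = 29/31 = 0.93548, so shaft 4 turns at 1313.7 / 0.93548 = 1404.3 RPM.
Chain: ratio = 141/20 = 7.05, so the drum turns at 1404.3 / 7.05 = 199.19 RPM.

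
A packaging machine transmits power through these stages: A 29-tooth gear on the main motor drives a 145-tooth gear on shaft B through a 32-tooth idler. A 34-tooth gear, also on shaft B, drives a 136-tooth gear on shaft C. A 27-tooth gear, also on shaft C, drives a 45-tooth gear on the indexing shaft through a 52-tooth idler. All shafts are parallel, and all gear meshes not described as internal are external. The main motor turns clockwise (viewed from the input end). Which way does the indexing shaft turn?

the main motor → shaft B: driver → idler → driven is 2 external meshes, 2 reversals → CW.
shaft B → shaft C: external mesh, 1 reversal → CCW.
shaft C → the indexing shaft: driver → idler → driven is 2 external meshes, 2 reversals → CCW.
5 reversals in total — an odd number — so the indexing shaft turns opposite to the main motor.

counterclockwise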